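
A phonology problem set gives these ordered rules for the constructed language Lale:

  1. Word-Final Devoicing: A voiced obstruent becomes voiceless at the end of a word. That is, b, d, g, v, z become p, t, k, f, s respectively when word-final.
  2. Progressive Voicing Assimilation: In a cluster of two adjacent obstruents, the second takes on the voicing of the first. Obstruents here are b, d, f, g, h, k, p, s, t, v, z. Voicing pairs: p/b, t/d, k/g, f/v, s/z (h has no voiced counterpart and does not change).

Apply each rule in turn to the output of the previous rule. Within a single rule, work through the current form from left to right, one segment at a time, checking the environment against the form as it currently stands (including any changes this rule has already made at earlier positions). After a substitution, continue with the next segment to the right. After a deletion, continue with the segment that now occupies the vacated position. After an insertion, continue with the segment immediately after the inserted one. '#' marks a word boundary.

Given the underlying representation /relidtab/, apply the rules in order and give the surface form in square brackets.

[reliddap]

1 Word-Final Devoicing: [relidtab] → [relidtap]
2 Progressive Voicing Assimilation: [relidtap] → [reliddap]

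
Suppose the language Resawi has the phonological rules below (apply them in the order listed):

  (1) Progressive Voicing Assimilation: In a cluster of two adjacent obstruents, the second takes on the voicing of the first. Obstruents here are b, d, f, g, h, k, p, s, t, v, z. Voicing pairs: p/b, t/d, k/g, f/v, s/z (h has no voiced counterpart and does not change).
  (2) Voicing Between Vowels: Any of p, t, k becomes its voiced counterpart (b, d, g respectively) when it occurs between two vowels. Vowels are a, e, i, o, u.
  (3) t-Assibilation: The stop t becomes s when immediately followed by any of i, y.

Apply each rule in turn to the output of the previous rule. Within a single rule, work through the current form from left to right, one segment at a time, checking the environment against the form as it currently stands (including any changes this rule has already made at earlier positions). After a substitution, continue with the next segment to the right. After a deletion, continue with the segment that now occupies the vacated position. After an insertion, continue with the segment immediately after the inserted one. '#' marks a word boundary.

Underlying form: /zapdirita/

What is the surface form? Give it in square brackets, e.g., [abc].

[zapsirida]

(1) Progressive Voicing Assimilation: [zapdirita] → [zaptirita]
(2) Voicing Between Vowels: [zaptirita] → [zaptirida]
(3) t-Assibilation: [zaptirida] → [zapsirida]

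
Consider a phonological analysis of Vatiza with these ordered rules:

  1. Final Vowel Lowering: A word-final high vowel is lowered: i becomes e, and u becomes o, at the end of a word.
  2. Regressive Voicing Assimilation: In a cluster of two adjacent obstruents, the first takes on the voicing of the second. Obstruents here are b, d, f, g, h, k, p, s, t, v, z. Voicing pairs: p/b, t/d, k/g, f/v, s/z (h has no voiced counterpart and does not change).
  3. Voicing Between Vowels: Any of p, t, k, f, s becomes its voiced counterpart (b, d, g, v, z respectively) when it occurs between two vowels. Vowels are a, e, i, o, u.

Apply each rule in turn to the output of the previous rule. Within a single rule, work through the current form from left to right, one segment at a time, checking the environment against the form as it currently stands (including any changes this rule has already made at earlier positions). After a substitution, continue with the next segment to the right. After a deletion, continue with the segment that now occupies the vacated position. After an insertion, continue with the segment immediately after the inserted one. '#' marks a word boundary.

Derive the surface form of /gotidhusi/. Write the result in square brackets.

1 Final Vowel Lowering: [gotidhusi] → [gotidhuse]
2 Regressive Voicing Assimilation: [gotidhuse] → [gotithuse]
3 Voicing Between Vowels: [gotithuse] → [godithuze]

[godithuze]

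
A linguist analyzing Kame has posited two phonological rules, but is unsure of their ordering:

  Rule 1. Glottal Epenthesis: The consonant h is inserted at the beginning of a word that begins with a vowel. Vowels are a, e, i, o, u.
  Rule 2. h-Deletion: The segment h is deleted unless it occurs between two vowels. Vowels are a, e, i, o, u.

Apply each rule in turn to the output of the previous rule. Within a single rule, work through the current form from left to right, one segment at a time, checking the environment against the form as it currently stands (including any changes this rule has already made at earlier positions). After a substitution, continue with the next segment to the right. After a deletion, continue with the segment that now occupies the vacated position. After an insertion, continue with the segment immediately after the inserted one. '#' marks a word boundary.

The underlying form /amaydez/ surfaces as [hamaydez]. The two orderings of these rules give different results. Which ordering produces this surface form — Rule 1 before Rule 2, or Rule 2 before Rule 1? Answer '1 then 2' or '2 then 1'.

Order 1 then 2:
  1 Glottal Epenthesis: [amaydez] → [hamaydez]
  2 h-Deletion: [hamaydez] → [amaydez]
  result: [amaydez]
Order 2 then 1:
  2 h-Deletion: no change — [amaydez]
  1 Glottal Epenthesis: [amaydez] → [hamaydez]
  result: [hamaydez]

2 then 1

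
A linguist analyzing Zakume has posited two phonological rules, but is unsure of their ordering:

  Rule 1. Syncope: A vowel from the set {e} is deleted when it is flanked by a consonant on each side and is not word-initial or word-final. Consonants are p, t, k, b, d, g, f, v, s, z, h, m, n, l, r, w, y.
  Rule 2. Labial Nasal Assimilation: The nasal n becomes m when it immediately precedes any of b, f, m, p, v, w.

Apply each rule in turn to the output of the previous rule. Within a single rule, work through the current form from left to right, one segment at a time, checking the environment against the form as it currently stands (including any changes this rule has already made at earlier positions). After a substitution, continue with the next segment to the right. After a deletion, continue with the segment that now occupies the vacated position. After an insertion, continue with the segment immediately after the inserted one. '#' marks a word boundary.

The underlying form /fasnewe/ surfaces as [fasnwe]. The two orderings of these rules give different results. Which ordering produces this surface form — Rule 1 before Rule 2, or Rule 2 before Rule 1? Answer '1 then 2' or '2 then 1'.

2 then 1

Order 1 then 2:
  1 Syncope: [fasnewe] → [fasnwe]
  2 Labial Nasal Assimilation: [fasnwe] → [fasmwe]
  result: [fasmwe]
Order 2 then 1:
  2 Labial Nasal Assimilation: no change — [fasnewe]
  1 Syncope: [fasnewe] → [fasnwe]
  result: [fasnwe]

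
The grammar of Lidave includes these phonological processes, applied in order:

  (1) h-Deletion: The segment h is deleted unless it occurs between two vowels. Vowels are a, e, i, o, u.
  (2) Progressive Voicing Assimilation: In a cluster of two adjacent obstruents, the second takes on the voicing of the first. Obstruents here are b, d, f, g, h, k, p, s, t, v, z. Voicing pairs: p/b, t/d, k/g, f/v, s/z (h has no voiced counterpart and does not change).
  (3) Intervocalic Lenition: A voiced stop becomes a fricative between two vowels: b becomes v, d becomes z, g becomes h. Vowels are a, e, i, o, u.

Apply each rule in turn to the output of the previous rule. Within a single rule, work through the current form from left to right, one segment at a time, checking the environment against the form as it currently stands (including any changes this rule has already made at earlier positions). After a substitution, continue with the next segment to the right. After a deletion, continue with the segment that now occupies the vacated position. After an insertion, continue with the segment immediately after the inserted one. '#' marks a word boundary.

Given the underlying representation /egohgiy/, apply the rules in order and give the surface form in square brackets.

(1) h-Deletion: [egohgiy] → [egogiy]
(2) Progressive Voicing Assimilation: no change — [egogiy]
(3) Intervocalic Lenition: [egogiy] → [ehohiy]

[ehohiy]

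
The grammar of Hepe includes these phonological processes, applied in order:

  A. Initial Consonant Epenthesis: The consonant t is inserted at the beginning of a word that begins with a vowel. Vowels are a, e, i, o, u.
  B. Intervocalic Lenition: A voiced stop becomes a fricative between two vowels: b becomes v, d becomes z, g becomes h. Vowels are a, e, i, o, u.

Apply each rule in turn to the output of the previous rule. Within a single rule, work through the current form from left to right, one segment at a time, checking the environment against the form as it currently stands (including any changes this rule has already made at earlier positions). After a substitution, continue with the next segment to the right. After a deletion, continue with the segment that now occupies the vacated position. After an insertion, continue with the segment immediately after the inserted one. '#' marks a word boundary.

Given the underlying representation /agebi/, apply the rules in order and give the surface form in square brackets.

[tahevi]

A Initial Consonant Epenthesis: [agebi] → [tagebi]
B Intervocalic Lenition: [tagebi] → [tahevi]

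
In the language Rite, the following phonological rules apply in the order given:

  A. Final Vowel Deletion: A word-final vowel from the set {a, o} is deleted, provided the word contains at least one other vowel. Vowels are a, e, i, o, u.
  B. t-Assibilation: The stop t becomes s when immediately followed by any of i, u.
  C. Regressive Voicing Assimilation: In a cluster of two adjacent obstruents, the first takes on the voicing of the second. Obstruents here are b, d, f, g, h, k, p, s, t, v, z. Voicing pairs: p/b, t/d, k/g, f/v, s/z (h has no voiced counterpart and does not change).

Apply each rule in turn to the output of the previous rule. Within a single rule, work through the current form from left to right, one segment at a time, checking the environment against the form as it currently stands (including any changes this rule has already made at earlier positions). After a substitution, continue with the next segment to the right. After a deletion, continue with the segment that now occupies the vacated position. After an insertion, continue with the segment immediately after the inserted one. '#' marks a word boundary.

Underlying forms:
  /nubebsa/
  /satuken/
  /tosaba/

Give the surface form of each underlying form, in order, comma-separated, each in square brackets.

[nubeps], [sasuken], [tosab]

/nubebsa/:
  A Final Vowel Deletion: [nubebsa] → [nubebs]
  B t-Assibilation: no change — [nubebs]
  C Regressive Voicing Assimilation: [nubebs] → [nubeps]
/satuken/:
  A Final Vowel Deletion: no change — [satuken]
  B t-Assibilation: [satuken] → [sasuken]
  C Regressive Voicing Assimilation: no change — [sasuken]
/tosaba/:
  A Final Vowel Deletion: [tosaba] → [tosab]
  B t-Assibilation: no change — [tosab]
  C Regressive Voicing Assimilation: no change — [tosab]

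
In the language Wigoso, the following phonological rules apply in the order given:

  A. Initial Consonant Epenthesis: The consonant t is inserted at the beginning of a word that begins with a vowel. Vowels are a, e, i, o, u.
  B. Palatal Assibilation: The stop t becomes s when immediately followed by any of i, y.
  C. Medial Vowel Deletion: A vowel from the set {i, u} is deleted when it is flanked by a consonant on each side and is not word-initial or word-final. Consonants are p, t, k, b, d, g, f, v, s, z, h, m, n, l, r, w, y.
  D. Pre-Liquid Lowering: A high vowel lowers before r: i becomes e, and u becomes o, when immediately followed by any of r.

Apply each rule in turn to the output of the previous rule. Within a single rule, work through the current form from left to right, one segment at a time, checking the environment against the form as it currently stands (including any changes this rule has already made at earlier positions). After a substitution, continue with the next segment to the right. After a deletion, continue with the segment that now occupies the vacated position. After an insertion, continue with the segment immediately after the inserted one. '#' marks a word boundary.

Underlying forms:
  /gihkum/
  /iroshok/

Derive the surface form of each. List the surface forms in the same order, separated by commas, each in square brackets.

[ghkm], [sroshok]

/gihkum/:
  A Initial Consonant Epenthesis: no change — [gihkum]
  B Palatal Assibilation: no change — [gihkum]
  C Medial Vowel Deletion: [gihkum] → [ghkm]
  D Pre-Liquid Lowering: no change — [ghkm]
/iroshok/:
  A Initial Consonant Epenthesis: [iroshok] → [tiroshok]
  B Palatal Assibilation: [tiroshok] → [siroshok]
  C Medial Vowel Deletion: [siroshok] → [sroshok]
  D Pre-Liquid Lowering: no change — [sroshok]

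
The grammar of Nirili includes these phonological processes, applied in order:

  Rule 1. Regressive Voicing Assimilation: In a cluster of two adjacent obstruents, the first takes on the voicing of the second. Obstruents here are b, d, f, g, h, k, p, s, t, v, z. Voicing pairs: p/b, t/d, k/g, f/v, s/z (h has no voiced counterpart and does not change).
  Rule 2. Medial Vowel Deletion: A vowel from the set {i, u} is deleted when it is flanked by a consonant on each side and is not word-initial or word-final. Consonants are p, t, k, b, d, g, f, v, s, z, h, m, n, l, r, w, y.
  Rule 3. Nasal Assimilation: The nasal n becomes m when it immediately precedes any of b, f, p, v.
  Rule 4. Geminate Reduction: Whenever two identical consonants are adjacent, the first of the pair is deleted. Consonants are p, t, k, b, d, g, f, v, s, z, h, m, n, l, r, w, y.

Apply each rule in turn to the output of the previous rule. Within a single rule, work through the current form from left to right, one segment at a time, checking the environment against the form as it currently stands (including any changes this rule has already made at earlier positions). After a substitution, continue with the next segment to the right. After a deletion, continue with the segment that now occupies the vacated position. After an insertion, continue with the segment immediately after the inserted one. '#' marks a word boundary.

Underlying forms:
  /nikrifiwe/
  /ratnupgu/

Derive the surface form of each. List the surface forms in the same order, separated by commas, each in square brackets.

[nkrfwe], [ratmbgu]

/nikrifiwe/:
  Rule 1 Regressive Voicing Assimilation: no change — [nikrifiwe]
  Rule 2 Medial Vowel Deletion: [nikrifiwe] → [nkrfwe]
  Rule 3 Nasal Assimilation: no change — [nkrfwe]
  Rule 4 Geminate Reduction: no change — [nkrfwe]
/ratnupgu/:
  Rule 1 Regressive Voicing Assimilation: [ratnupgu] → [ratnubgu]
  Rule 2 Medial Vowel Deletion: [ratnubgu] → [ratnbgu]
  Rule 3 Nasal Assimilation: [ratnbgu] → [ratmbgu]
  Rule 4 Geminate Reduction: no change — [ratmbgu]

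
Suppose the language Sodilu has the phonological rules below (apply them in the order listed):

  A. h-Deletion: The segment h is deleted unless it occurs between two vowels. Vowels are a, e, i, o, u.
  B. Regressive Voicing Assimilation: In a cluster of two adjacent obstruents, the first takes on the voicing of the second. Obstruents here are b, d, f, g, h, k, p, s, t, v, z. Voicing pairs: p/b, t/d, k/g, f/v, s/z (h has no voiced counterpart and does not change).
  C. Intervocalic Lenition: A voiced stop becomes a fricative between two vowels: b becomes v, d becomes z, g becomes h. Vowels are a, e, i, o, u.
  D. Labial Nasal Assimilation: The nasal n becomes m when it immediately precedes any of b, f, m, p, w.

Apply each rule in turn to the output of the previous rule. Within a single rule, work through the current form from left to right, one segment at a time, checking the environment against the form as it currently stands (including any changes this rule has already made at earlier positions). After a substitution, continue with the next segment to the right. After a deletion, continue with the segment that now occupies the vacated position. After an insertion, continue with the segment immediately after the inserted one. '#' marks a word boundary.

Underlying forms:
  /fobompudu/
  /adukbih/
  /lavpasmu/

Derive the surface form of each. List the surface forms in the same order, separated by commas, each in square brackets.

/fobompudu/:
  A h-Deletion: no change — [fobompudu]
  B Regressive Voicing Assimilation: no change — [fobompudu]
  C Intervocalic Lenition: [fobompudu] → [fovompuzu]
  D Labial Nasal Assimilation: no change — [fovompuzu]
/adukbih/:
  A h-Deletion: [adukbih] → [adukbi]
  B Regressive Voicing Assimilation: [adukbi] → [adugbi]
  C Intervocalic Lenition: [adugbi] → [azugbi]
  D Labial Nasal Assimilation: no change — [azugbi]
/lavpasmu/:
  A h-Deletion: no change — [lavpasmu]
  B Regressive Voicing Assimilation: [lavpasmu] → [lafpasmu]
  C Intervocalic Lenition: no change — [lafpasmu]
  D Labial Nasal Assimilation: no change — [lafpasmu]

[fovompuzu], [azugbi], [lafpasmu]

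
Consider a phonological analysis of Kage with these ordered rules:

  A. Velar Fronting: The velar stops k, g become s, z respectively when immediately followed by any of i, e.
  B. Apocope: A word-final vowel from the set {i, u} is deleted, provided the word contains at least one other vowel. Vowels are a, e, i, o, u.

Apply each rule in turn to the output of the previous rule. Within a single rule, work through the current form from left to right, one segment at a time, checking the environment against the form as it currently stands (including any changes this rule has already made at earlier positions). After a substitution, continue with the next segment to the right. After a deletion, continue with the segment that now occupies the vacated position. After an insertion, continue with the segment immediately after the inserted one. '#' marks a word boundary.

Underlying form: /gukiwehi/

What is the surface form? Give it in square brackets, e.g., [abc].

[gusiweh]

A Velar Fronting: [gukiwehi] → [gusiwehi]
B Apocope: [gusiwehi] → [gusiweh]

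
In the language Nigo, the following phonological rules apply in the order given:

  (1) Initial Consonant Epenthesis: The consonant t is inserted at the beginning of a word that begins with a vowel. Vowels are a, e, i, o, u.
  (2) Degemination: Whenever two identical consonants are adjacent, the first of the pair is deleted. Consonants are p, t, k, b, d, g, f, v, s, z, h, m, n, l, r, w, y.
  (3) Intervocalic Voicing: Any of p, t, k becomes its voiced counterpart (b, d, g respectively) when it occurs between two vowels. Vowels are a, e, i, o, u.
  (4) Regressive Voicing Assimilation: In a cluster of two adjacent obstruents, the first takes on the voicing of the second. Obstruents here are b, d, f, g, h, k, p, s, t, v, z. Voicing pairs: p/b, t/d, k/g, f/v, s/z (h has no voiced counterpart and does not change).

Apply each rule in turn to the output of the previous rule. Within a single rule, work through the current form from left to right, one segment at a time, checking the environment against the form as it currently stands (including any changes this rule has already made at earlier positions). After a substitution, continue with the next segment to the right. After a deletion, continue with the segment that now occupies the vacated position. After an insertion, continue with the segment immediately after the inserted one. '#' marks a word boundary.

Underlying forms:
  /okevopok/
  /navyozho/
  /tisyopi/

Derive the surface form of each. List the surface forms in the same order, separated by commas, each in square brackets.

/okevopok/:
  (1) Initial Consonant Epenthesis: [okevopok] → [tokevopok]
  (2) Degemination: no change — [tokevopok]
  (3) Intervocalic Voicing: [tokevopok] → [togevobok]
  (4) Regressive Voicing Assimilation: no change — [togevobok]
/navyozho/:
  (1) Initial Consonant Epenthesis: no change — [navyozho]
  (2) Degemination: no change — [navyozho]
  (3) Intervocalic Voicing: no change — [navyozho]
  (4) Regressive Voicing Assimilation: [navyozho] → [navyosho]
/tisyopi/:
  (1) Initial Consonant Epenthesis: no change — [tisyopi]
  (2) Degemination: no change — [tisyopi]
  (3) Intervocalic Voicing: [tisyopi] → [tisyobi]
  (4) Regressive Voicing Assimilation: no change — [tisyobi]

[togevobok], [navyosho], [tisyobi]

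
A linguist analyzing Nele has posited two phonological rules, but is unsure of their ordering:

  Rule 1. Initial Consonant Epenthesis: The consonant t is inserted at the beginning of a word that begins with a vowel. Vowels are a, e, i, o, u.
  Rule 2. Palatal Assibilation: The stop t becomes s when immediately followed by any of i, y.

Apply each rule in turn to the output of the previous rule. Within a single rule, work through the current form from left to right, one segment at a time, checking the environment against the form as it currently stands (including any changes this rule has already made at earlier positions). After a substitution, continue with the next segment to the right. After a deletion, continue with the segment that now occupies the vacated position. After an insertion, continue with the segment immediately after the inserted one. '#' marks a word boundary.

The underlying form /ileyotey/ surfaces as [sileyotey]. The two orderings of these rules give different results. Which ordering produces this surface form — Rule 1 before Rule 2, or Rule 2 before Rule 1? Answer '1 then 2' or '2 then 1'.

1 then 2

Order 1 then 2:
  1 Initial Consonant Epenthesis: [ileyotey] → [tileyotey]
  2 Palatal Assibilation: [tileyotey] → [sileyotey]
  result: [sileyotey]
Order 2 then 1:
  2 Palatal Assibilation: no change — [ileyotey]
  1 Initial Consonant Epenthesis: [ileyotey] → [tileyotey]
  result: [tileyotey]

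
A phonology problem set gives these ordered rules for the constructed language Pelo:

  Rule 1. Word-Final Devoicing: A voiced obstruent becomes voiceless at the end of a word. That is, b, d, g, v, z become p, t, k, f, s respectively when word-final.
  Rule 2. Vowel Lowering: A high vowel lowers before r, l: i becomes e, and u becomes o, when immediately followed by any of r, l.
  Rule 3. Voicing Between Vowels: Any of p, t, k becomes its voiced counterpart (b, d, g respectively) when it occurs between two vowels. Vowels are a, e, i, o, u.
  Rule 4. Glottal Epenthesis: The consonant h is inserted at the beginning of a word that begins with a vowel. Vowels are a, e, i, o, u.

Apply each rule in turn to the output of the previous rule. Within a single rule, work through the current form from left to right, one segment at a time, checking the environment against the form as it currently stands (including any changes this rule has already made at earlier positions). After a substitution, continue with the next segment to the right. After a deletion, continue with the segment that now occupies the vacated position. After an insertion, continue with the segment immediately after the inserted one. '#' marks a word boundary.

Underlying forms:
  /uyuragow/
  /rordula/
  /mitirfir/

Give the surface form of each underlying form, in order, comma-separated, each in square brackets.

/uyuragow/:
  Rule 1 Word-Final Devoicing: no change — [uyuragow]
  Rule 2 Vowel Lowering: [uyuragow] → [uyoragow]
  Rule 3 Voicing Between Vowels: no change — [uyoragow]
  Rule 4 Glottal Epenthesis: [uyoragow] → [huyoragow]
/rordula/:
  Rule 1 Word-Final Devoicing: no change — [rordula]
  Rule 2 Vowel Lowering: [rordula] → [rordola]
  Rule 3 Voicing Between Vowels: no change — [rordola]
  Rule 4 Glottal Epenthesis: no change — [rordola]
/mitirfir/:
  Rule 1 Word-Final Devoicing: no change — [mitirfir]
  Rule 2 Vowel Lowering: [mitirfir] → [miterfer]
  Rule 3 Voicing Between Vowels: [miterfer] → [miderfer]
  Rule 4 Glottal Epenthesis: no change — [miderfer]

[huyoragow], [rordola], [miderfer]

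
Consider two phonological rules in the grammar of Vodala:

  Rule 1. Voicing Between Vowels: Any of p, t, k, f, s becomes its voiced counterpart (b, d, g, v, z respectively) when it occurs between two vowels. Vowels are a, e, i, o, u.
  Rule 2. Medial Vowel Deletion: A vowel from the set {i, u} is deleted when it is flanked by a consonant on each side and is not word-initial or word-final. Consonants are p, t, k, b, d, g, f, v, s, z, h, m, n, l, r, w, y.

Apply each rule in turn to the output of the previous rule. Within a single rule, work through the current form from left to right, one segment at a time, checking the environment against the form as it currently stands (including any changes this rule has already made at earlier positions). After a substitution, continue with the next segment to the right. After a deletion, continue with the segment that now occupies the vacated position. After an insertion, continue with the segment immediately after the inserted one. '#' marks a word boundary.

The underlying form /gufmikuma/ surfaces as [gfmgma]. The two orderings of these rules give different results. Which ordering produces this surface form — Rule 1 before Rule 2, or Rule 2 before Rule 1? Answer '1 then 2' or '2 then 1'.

1 then 2

Order 1 then 2:
  1 Voicing Between Vowels: [gufmikuma] → [gufmiguma]
  2 Medial Vowel Deletion: [gufmiguma] → [gfmgma]
  result: [gfmgma]
Order 2 then 1:
  2 Medial Vowel Deletion: [gufmikuma] → [gfmkma]
  1 Voicing Between Vowels: no change — [gfmkma]
  result: [gfmkma]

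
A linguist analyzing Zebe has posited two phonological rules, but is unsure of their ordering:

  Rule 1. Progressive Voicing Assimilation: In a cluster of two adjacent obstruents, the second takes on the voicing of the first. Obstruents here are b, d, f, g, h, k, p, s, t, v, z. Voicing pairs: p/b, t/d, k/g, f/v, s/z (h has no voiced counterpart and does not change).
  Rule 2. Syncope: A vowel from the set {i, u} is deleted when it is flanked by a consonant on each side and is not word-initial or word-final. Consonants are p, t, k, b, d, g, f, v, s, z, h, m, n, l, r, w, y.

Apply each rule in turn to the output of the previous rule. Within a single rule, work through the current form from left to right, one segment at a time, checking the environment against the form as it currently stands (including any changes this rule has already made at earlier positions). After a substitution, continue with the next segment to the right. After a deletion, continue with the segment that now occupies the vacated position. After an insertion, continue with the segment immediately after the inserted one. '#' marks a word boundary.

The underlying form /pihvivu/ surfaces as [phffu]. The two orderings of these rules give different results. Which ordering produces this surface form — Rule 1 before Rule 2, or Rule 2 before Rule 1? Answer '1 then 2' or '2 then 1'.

Order 1 then 2:
  1 Progressive Voicing Assimilation: [pihvivu] → [pihfivu]
  2 Syncope: [pihfivu] → [phfvu]
  result: [phfvu]
Order 2 then 1:
  2 Syncope: [pihvivu] → [phvvu]
  1 Progressive Voicing Assimilation: [phvvu] → [phffu]
  result: [phffu]

2 then 1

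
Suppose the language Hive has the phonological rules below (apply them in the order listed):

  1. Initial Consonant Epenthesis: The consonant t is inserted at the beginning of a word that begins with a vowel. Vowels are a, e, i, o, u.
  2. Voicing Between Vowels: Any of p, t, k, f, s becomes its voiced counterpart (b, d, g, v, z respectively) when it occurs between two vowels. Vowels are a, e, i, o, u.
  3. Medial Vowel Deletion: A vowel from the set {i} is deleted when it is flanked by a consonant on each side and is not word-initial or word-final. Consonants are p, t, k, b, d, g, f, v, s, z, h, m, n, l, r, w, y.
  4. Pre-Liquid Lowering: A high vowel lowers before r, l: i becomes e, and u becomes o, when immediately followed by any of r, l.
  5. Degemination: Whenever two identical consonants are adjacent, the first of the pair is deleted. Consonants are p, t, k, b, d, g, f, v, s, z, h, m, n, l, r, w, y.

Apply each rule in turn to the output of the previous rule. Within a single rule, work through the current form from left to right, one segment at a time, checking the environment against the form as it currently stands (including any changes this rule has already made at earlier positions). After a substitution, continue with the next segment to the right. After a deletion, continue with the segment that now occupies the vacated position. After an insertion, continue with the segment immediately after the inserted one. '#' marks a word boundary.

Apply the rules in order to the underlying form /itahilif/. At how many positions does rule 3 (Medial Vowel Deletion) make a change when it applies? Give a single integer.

1 Initial Consonant Epenthesis: [itahilif] → [titahilif]
2 Voicing Between Vowels: [titahilif] → [tidahilif]
3 Medial Vowel Deletion: [tidahilif] → [tdahlf]
4 Pre-Liquid Lowering: no change — [tdahlf]
5 Degemination: no change — [tdahlf]
Rule 3 changed 3 position(s).

3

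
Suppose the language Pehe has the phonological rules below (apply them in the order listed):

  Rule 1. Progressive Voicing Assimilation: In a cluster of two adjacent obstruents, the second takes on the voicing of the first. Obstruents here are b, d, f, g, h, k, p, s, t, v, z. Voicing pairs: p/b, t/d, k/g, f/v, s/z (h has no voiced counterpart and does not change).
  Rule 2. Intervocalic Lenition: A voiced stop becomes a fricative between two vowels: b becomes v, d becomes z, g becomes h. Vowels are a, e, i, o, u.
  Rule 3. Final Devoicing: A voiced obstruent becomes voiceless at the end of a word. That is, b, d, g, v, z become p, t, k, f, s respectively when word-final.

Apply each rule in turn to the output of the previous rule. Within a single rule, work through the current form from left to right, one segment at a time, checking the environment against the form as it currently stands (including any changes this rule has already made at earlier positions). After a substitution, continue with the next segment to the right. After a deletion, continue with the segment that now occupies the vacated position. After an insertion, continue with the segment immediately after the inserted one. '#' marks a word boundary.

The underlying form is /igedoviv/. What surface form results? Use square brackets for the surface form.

Rule 1 Progressive Voicing Assimilation: no change — [igedoviv]
Rule 2 Intervocalic Lenition: [igedoviv] → [ihezoviv]
Rule 3 Final Devoicing: [ihezoviv] → [ihezovif]

[ihezovif]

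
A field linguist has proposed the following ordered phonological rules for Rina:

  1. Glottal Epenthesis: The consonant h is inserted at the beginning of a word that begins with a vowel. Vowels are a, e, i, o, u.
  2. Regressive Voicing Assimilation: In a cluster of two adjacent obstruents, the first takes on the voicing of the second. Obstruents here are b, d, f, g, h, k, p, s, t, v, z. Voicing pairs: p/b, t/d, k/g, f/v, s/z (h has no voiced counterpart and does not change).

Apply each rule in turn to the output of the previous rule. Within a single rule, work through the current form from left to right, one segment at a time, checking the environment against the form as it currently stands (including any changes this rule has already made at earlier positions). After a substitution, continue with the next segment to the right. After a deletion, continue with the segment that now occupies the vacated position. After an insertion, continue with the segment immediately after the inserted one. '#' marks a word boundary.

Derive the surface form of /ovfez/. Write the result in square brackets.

[hoffez]

1 Glottal Epenthesis: [ovfez] → [hovfez]
2 Regressive Voicing Assimilation: [hovfez] → [hoffez]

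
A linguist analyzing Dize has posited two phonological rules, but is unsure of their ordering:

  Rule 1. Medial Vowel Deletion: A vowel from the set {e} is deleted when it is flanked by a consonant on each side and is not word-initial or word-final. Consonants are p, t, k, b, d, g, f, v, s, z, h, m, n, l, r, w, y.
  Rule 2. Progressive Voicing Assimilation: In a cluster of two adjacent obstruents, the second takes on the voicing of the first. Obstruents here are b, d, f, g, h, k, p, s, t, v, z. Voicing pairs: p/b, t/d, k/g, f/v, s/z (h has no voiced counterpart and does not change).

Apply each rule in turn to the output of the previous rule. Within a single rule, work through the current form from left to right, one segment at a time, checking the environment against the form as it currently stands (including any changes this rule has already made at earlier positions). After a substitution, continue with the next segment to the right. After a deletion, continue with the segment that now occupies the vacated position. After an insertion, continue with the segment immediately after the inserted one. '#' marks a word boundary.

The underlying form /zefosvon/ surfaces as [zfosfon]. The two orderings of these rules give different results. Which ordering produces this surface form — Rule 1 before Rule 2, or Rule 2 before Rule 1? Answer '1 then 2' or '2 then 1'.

Order 1 then 2:
  1 Medial Vowel Deletion: [zefosvon] → [zfosvon]
  2 Progressive Voicing Assimilation: [zfosvon] → [zvosfon]
  result: [zvosfon]
Order 2 then 1:
  2 Progressive Voicing Assimilation: [zefosvon] → [zefosfon]
  1 Medial Vowel Deletion: [zefosfon] → [zfosfon]
  result: [zfosfon]

2 then 1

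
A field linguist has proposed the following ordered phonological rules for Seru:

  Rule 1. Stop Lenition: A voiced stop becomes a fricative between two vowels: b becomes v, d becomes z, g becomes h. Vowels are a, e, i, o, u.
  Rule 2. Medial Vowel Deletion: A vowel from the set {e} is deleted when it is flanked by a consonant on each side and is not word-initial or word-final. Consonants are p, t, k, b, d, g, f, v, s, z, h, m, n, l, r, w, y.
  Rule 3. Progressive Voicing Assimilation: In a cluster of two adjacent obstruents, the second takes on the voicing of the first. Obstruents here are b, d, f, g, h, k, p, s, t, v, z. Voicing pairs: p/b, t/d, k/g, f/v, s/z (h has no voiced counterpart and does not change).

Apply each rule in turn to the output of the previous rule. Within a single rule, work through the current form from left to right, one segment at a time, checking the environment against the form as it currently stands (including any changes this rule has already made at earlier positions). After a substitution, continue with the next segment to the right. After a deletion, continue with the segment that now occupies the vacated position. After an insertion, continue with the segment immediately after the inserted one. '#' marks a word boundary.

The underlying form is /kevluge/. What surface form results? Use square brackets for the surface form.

Rule 1 Stop Lenition: [kevluge] → [kevluhe]
Rule 2 Medial Vowel Deletion: [kevluhe] → [kvluhe]
Rule 3 Progressive Voicing Assimilation: [kvluhe] → [kfluhe]

[kfluhe]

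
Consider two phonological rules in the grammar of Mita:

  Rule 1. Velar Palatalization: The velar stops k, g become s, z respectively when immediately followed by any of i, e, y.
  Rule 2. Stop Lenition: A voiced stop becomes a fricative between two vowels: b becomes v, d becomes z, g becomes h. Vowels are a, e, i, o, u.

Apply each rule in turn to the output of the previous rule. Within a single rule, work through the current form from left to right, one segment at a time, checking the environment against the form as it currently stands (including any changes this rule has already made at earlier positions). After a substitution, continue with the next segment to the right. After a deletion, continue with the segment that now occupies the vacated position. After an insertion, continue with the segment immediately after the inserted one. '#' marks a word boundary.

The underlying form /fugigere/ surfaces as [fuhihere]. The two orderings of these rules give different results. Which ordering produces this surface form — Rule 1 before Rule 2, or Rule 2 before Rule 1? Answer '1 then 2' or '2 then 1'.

Order 1 then 2:
  1 Velar Palatalization: [fugigere] → [fuzizere]
  2 Stop Lenition: no change — [fuzizere]
  result: [fuzizere]
Order 2 then 1:
  2 Stop Lenition: [fugigere] → [fuhihere]
  1 Velar Palatalization: no change — [fuhihere]
  result: [fuhihere]

2 then 1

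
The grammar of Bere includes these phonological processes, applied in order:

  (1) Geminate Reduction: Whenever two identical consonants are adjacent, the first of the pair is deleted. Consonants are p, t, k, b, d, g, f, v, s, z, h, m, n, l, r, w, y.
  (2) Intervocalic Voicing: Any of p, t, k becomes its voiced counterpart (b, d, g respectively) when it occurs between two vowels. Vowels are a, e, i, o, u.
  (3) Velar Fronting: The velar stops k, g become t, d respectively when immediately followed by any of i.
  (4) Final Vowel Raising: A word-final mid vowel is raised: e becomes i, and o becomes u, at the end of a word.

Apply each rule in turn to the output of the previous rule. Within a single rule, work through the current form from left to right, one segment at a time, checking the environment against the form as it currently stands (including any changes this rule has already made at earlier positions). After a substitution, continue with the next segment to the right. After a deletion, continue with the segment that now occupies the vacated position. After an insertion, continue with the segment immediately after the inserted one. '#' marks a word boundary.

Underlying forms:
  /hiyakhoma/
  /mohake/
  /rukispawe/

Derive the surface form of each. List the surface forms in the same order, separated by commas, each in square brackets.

[hiyakhoma], [mohagi], [rudispawi]

/hiyakhoma/:
  (1) Geminate Reduction: no change — [hiyakhoma]
  (2) Intervocalic Voicing: no change — [hiyakhoma]
  (3) Velar Fronting: no change — [hiyakhoma]
  (4) Final Vowel Raising: no change — [hiyakhoma]
/mohake/:
  (1) Geminate Reduction: no change — [mohake]
  (2) Intervocalic Voicing: [mohake] → [mohage]
  (3) Velar Fronting: no change — [mohage]
  (4) Final Vowel Raising: [mohage] → [mohagi]
/rukispawe/:
  (1) Geminate Reduction: no change — [rukispawe]
  (2) Intervocalic Voicing: [rukispawe] → [rugispawe]
  (3) Velar Fronting: [rugispawe] → [rudispawe]
  (4) Final Vowel Raising: [rudispawe] → [rudispawi]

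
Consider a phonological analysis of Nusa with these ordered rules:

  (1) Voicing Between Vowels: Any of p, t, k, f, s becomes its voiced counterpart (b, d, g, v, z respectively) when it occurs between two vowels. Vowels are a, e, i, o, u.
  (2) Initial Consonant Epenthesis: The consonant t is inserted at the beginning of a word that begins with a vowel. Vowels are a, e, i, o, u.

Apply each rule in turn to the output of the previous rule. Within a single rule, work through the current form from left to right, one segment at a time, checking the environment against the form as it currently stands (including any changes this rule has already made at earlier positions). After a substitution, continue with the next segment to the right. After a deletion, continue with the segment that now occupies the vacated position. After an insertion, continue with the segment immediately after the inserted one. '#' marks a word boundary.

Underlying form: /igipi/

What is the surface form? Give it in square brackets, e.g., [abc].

[tigibi]

(1) Voicing Between Vowels: [igipi] → [igibi]
(2) Initial Consonant Epenthesis: [igibi] → [tigibi]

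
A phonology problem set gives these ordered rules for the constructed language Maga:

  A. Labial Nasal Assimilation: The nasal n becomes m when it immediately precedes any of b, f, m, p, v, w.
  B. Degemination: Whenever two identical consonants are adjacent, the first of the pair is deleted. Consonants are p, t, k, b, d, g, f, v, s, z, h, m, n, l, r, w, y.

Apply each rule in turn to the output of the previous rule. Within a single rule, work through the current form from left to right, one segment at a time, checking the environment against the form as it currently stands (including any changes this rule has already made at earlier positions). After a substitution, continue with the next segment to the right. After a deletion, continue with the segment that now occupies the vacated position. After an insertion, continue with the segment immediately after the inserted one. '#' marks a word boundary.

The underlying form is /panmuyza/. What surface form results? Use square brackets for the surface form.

A Labial Nasal Assimilation: [panmuyza] → [pammuyza]
B Degemination: [pammuyza] → [pamuyza]

[pamuyza]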